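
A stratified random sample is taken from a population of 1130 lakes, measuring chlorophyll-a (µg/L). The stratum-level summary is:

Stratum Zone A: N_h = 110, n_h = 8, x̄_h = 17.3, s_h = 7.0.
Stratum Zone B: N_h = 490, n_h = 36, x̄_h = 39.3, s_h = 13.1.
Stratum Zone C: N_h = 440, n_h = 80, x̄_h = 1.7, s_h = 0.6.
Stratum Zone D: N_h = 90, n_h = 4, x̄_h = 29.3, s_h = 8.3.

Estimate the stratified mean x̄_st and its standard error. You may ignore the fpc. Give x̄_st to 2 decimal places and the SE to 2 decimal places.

x̄_st ≈ 21.72, SE ≈ 1.03

x̄_st = Σ W_h x̄_h = (110·17.3 + 490·39.3 + 440·1.7 + 90·29.3)/1130 = 21.72124
V̂(x̄_st) = Σ W_h² s_h²/n_h, with W_h = N_h/N and N = 1130:
  stratum Zone A: (110/1130)²·7.0²/8 = 0.058041
  stratum Zone B: (490/1130)²·13.1²/36 = 0.896345
  stratum Zone C: (440/1130)²·0.6²/80 = 0.000682277
  stratum Zone D: (90/1130)²·8.3²/4 = 0.109251
V̂(x̄_st) = 1.06432
SE(x̄_st) = √1.06432 = 1.03166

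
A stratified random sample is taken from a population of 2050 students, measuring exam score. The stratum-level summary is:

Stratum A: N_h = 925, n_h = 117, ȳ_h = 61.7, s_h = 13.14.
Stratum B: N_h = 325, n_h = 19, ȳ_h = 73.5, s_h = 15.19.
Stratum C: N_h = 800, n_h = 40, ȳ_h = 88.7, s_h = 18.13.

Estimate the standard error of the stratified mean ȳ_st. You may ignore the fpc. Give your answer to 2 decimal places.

V̂(ȳ_st) = Σ W_h² s_h²/n_h, with W_h = N_h/N and N = 2050:
  stratum A: (925/2050)²·13.14²/117 = 0.300456
  stratum B: (325/2050)²·15.19²/19 = 0.305226
  stratum C: (800/2050)²·18.13²/40 = 1.25143
V̂(ȳ_st) = 1.85712
SE(ȳ_st) = √1.85712 = 1.36276

SE(ȳ_st) ≈ 1.36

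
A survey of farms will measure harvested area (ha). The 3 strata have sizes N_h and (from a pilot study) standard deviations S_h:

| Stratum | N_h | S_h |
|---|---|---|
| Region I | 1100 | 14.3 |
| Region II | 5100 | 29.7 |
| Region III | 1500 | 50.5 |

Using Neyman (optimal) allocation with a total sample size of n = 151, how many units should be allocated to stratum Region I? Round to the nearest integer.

Neyman allocation: n_h = n · N_h S_h / Σ N_i S_i, with n = 151.
  stratum Region I: N_h·S_h = 1100·14.3 = 15730.00
  stratum Region II: N_h·S_h = 5100·29.7 = 151470.00
  stratum Region III: N_h·S_h = 1500·50.5 = 75750.00
Σ N_h S_h = 242950.00
n for stratum Region I = 151·15730.00/242950.00 = 9.777 → 10

10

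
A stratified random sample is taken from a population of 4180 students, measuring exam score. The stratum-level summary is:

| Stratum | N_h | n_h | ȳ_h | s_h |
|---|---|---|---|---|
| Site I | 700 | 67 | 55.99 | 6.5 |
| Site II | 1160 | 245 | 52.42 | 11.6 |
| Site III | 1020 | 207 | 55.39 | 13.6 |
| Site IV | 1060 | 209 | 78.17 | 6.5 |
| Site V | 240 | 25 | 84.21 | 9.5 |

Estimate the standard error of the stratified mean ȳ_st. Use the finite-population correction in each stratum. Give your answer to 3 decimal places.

SE(ȳ_st) ≈ 0.336

V̂(ȳ_st) = Σ W_h² (1 − n_h/N_h) s_h²/n_h, with W_h = N_h/N and N = 4180:
  stratum Site I: (700/4180)²·(1 − 67/700)·6.5²/67 = 0.0159919
  stratum Site II: (1160/4180)²·(1 − 245/1160)·11.6²/245 = 0.0333639
  stratum Site III: (1020/4180)²·(1 − 207/1020)·13.6²/207 = 0.0424078
  stratum Site IV: (1060/4180)²·(1 − 209/1060)·6.5²/209 = 0.0104367
  stratum Site V: (240/4180)²·(1 − 25/240)·9.5²/25 = 0.0106612
V̂(ȳ_st) = 0.112861
SE(ȳ_st) = √0.112861 = 0.335949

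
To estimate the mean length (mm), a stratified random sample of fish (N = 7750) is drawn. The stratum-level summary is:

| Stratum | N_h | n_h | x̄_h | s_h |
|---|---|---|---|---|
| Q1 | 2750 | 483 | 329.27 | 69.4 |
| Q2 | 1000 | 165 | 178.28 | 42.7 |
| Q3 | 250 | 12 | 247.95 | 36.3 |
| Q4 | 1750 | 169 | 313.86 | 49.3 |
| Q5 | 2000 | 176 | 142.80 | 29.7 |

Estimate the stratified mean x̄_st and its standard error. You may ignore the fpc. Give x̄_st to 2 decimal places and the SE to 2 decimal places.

x̄_st = Σ W_h x̄_h = (2750·329.27 + 1000·178.28 + 250·247.95 + 1750·313.86 + 2000·142.80)/7750 = 255.56323
V̂(x̄_st) = Σ W_h² s_h²/n_h, with W_h = N_h/N and N = 7750:
  stratum Q1: (2750/7750)²·69.4²/483 = 1.25555
  stratum Q2: (1000/7750)²·42.7²/165 = 0.183979
  stratum Q3: (250/7750)²·36.3²/12 = 0.114264
  stratum Q4: (1750/7750)²·49.3²/169 = 0.733297
  stratum Q5: (2000/7750)²·29.7²/176 = 0.333777
V̂(x̄_st) = 2.62087
SE(x̄_st) = √2.62087 = 1.61891

x̄_st ≈ 255.56, SE ≈ 1.62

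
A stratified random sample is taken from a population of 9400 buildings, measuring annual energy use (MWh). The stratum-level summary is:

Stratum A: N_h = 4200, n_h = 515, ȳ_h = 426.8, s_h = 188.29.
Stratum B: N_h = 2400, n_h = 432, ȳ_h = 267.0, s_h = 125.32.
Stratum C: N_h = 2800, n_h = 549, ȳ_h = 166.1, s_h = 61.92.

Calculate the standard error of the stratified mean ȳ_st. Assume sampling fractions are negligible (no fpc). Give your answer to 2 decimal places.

V̂(ȳ_st) = Σ W_h² s_h²/n_h, with W_h = N_h/N and N = 9400:
  stratum A: (4200/9400)²·188.29²/515 = 13.7433
  stratum B: (2400/9400)²·125.32²/432 = 2.36987
  stratum C: (2800/9400)²·61.92²/549 = 0.619655
V̂(ȳ_st) = 16.7328
SE(ȳ_st) = √16.7328 = 4.09057

SE(ȳ_st) ≈ 4.09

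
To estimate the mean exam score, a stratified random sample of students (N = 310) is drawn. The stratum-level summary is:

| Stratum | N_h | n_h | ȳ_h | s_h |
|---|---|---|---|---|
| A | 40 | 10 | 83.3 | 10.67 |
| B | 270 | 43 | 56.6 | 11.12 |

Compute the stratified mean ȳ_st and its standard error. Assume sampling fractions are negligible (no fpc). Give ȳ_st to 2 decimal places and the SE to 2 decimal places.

ȳ_st = Σ W_h ȳ_h = (40·83.3 + 270·56.6)/310 = 60.04516
V̂(ȳ_st) = Σ W_h² s_h²/n_h, with W_h = N_h/N and N = 310:
  stratum A: (40/310)²·10.67²/10 = 0.189551
  stratum B: (270/310)²·11.12²/43 = 2.18145
V̂(ȳ_st) = 2.371
SE(ȳ_st) = √2.371 = 1.53981

ȳ_st ≈ 60.05, SE ≈ 1.54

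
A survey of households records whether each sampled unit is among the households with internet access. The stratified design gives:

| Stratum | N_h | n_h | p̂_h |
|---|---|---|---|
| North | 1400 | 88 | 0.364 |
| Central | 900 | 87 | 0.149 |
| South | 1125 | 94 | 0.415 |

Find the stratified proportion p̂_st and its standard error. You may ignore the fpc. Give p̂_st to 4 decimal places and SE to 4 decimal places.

N = 3425; stratum weights W_h = N_h/N.
p̂_st = Σ W_h p̂_h = (1400·0.364 + 900·0.149 + 1125·0.415)/3425 = 0.32426
V̂(p̂_st) = Σ W_h² p̂_h(1−p̂_h)/(n_h−1):
  stratum North: (1400/3425)²·0.364·0.636/87 = 0.000444605
  stratum Central: (900/3425)²·0.149·0.851/86 = 0.000101808
  stratum South: (1125/3425)²·0.415·0.585/93 = 0.000281647
V̂(p̂_st) = 0.00082806; SE = √V̂ = 0.028776

p̂_st ≈ 0.3243, SE ≈ 0.0288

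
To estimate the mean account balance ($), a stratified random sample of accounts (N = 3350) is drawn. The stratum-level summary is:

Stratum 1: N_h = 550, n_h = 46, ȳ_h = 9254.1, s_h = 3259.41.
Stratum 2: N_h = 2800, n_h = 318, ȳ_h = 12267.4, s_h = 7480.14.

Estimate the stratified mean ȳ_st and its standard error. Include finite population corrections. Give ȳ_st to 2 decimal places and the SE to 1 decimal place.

ȳ_st ≈ 11772.68, SE ≈ 338.6

ȳ_st = Σ W_h ȳ_h = (550·9254.1 + 2800·12267.4)/3350 = 11772.67910
V̂(ȳ_st) = Σ W_h² (1 − n_h/N_h) s_h²/n_h, with W_h = N_h/N and N = 3350:
  stratum 1: (550/3350)²·(1 − 46/550)·3259.41²/46 = 5704.58
  stratum 2: (2800/3350)²·(1 − 318/2800)·7480.14²/318 = 108959
V̂(ȳ_st) = 114663
SE(ȳ_st) = √114663 = 338.62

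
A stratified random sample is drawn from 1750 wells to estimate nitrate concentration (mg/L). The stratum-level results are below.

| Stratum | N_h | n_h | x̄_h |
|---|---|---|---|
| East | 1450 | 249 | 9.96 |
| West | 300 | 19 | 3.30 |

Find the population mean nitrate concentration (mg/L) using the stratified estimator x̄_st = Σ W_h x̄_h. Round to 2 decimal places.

x̄_st ≈ 8.82

N = Σ N_h = 1750. Stratum weights W_h = N_h/N.
x̄_st = (1450·9.96 + 300·3.30) / 1750 = 8.8183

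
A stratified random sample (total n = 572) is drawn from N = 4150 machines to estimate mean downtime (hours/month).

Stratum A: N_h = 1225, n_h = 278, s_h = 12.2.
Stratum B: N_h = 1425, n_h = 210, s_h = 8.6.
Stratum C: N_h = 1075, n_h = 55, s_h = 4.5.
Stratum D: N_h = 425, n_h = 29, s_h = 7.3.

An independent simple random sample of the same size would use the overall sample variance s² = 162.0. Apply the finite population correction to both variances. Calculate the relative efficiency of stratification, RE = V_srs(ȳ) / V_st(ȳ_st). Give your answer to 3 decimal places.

V̂(ȳ_st) = Σ W_h² (1 − n_h/N_h) s_h²/n_h, with W_h = N_h/N and N = 4150:
  stratum A: (1225/4150)²·(1 − 278/1225)·12.2²/278 = 0.0360632
  stratum B: (1425/4150)²·(1 − 210/1425)·8.6²/210 = 0.0354056
  stratum C: (1075/4150)²·(1 − 55/1075)·4.5²/55 = 0.0234409
  stratum D: (425/4150)²·(1 − 29/425)·7.3²/29 = 0.0179571
V_st = 0.112867
V_srs = (1 − 572/4150)·162.0/572 = 0.244181
Relative efficiency = V_srs / V_st = 0.244181/0.112867 = 2.1634

RE ≈ 2.163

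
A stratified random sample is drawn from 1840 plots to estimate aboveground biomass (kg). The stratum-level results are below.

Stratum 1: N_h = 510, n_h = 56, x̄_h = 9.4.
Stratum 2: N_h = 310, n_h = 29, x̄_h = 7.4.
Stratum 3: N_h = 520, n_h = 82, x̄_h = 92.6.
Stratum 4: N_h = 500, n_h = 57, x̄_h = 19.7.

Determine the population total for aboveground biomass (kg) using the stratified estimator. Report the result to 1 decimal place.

τ̂_st ≈ 65090.0

τ̂_st = Σ N_h x̄_h = 510·9.4 + 310·7.4 + 520·92.6 + 500·19.7 = 65090.0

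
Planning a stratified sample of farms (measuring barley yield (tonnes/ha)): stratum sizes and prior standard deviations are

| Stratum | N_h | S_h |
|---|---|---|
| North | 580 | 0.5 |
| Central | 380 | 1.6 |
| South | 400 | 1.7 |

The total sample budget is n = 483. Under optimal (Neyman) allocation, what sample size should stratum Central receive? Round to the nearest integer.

Neyman allocation: n_h = n · N_h S_h / Σ N_i S_i, with n = 483.
  stratum North: N_h·S_h = 580·0.5 = 290.00
  stratum Central: N_h·S_h = 380·1.6 = 608.00
  stratum South: N_h·S_h = 400·1.7 = 680.00
Σ N_h S_h = 1578.00
n for stratum Central = 483·608.00/1578.00 = 186.099 → 186

186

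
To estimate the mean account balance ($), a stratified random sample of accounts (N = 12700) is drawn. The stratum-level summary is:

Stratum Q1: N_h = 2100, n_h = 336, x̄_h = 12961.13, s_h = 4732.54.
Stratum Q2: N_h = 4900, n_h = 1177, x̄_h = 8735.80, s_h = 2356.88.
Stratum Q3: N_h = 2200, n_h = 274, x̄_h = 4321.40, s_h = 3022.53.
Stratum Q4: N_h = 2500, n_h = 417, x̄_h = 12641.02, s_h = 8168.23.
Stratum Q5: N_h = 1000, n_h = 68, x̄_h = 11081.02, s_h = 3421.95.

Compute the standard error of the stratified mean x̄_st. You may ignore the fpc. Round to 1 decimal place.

V̂(x̄_st) = Σ W_h² s_h²/n_h, with W_h = N_h/N and N = 12700:
  stratum Q1: (2100/12700)²·4732.54²/336 = 1822.55
  stratum Q2: (4900/12700)²·2356.88²/1177 = 702.56
  stratum Q3: (2200/12700)²·3022.53²/274 = 1000.53
  stratum Q4: (2500/12700)²·8168.23²/417 = 6200.01
  stratum Q5: (1000/12700)²·3421.95²/68 = 1067.66
V̂(x̄_st) = 10793.3
SE(x̄_st) = √10793.3 = 103.891

SE(x̄_st) ≈ 103.9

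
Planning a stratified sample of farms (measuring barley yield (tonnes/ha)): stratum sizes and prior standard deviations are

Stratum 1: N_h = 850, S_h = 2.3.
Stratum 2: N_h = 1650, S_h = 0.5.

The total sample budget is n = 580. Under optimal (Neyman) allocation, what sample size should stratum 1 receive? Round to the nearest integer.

408

Neyman allocation: n_h = n · N_h S_h / Σ N_i S_i, with n = 580.
  stratum 1: N_h·S_h = 850·2.3 = 1955.00
  stratum 2: N_h·S_h = 1650·0.5 = 825.00
Σ N_h S_h = 2780.00
n for stratum 1 = 580·1955.00/2780.00 = 407.878 → 408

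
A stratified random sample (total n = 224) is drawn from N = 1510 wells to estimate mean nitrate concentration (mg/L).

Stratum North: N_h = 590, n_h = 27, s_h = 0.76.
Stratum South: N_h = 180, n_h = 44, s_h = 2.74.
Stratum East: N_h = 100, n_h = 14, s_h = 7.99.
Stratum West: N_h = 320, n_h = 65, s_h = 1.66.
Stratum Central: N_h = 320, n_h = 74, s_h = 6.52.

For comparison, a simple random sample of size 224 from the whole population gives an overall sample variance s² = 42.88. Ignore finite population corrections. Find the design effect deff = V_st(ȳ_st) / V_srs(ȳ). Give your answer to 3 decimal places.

V̂(ȳ_st) = Σ W_h² s_h²/n_h, with W_h = N_h/N and N = 1510:
  stratum North: (590/1510)²·0.76²/27 = 0.00326598
  stratum South: (180/1510)²·2.74²/44 = 0.0024246
  stratum East: (100/1510)²·7.99²/14 = 0.0199992
  stratum West: (320/1510)²·1.66²/65 = 0.00190392
  stratum Central: (320/1510)²·6.52²/74 = 0.0257994
V_st = 0.053393
V_srs = s²/n = 42.88/224 = 0.191429
deff = V_st / V_srs = 0.053393/0.191429 = 0.2789

deff ≈ 0.279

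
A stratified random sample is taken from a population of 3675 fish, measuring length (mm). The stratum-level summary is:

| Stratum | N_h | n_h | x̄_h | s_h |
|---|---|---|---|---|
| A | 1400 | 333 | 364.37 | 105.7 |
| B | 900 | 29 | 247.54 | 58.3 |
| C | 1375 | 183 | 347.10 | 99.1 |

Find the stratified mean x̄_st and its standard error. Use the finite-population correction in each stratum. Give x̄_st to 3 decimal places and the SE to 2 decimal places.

x̄_st ≈ 329.297, SE ≈ 4.13

x̄_st = Σ W_h x̄_h = (1400·364.37 + 900·247.54 + 1375·347.10)/3675 = 329.29701
V̂(x̄_st) = Σ W_h² (1 − n_h/N_h) s_h²/n_h, with W_h = N_h/N and N = 3675:
  stratum A: (1400/3675)²·(1 − 333/1400)·105.7²/333 = 3.71094
  stratum B: (900/3675)²·(1 − 29/900)·58.3²/29 = 6.80276
  stratum C: (1375/3675)²·(1 − 183/1375)·99.1²/183 = 6.51269
V̂(x̄_st) = 17.0264
SE(x̄_st) = √17.0264 = 4.1263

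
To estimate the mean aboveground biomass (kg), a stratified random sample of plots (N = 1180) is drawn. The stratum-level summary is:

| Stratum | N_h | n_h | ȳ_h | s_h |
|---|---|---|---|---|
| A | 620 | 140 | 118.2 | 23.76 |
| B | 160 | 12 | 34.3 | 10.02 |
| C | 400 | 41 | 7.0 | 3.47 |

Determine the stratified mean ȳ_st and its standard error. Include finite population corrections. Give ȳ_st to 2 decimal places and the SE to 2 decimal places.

ȳ_st ≈ 69.13, SE ≈ 1.02

ȳ_st = Σ W_h ȳ_h = (620·118.2 + 160·34.3 + 400·7.0)/1180 = 69.12881
V̂(ȳ_st) = Σ W_h² (1 − n_h/N_h) s_h²/n_h, with W_h = N_h/N and N = 1180:
  stratum A: (620/1180)²·(1 − 140/620)·23.76²/140 = 0.861854
  stratum B: (160/1180)²·(1 − 12/160)·10.02²/12 = 0.142289
  stratum C: (400/1180)²·(1 − 41/400)·3.47²/41 = 0.0302876
V̂(ȳ_st) = 1.03443
SE(ȳ_st) = √1.03443 = 1.01707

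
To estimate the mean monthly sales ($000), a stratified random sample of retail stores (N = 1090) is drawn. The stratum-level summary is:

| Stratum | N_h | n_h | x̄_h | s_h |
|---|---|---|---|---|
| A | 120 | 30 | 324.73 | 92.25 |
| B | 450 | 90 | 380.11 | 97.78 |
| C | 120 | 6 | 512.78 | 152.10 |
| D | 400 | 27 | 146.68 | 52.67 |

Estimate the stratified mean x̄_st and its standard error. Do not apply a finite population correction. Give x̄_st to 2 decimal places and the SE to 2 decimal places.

x̄_st ≈ 302.96, SE ≈ 9.06

x̄_st = Σ W_h x̄_h = (120·324.73 + 450·380.11 + 120·512.78 + 400·146.68)/1090 = 302.95661
V̂(x̄_st) = Σ W_h² s_h²/n_h, with W_h = N_h/N and N = 1090:
  stratum A: (120/1090)²·92.25²/30 = 3.43812
  stratum B: (450/1090)²·97.78²/90 = 18.1063
  stratum C: (120/1090)²·152.10²/6 = 46.7322
  stratum D: (400/1090)²·52.67²/27 = 13.8366
V̂(x̄_st) = 82.1133
SE(x̄_st) = √82.1133 = 9.06164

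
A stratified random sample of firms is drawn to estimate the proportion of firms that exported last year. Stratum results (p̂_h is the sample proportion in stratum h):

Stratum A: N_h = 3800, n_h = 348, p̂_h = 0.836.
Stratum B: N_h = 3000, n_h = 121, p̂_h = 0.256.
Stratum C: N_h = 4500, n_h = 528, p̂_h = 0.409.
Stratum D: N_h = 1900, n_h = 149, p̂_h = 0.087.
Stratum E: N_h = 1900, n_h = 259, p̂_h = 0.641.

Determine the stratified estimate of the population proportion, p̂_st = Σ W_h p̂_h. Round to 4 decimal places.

N = 15100; stratum weights W_h = N_h/N.
p̂_st = Σ W_h p̂_h = (3800·0.836 + 3000·0.256 + 4500·0.409 + 1900·0.087 + 1900·0.641)/15100 = 0.47474

p̂_st ≈ 0.4747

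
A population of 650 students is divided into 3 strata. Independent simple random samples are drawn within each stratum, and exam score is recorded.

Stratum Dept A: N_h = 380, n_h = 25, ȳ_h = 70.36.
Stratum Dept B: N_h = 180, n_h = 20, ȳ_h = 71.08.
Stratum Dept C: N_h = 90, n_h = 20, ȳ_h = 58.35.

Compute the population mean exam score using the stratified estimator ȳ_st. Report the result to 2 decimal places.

ȳ_st ≈ 68.90

N = Σ N_h = 650. Stratum weights W_h = N_h/N.
ȳ_st = (380·70.36 + 180·71.08 + 90·58.35) / 650 = 68.8965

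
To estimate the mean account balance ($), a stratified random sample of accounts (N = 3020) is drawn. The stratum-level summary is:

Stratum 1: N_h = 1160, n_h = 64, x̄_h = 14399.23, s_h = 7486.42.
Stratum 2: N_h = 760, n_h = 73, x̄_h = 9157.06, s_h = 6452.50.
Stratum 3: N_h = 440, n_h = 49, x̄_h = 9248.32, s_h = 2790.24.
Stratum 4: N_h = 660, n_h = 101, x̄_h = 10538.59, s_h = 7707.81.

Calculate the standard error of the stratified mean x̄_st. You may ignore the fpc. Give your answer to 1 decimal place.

V̂(x̄_st) = Σ W_h² s_h²/n_h, with W_h = N_h/N and N = 3020:
  stratum 1: (1160/3020)²·7486.42²/64 = 129202
  stratum 2: (760/3020)²·6452.50²/73 = 36119.9
  stratum 3: (440/3020)²·2790.24²/49 = 3372.71
  stratum 4: (660/3020)²·7707.81²/101 = 28094.1
V̂(x̄_st) = 196789
SE(x̄_st) = √196789 = 443.609

SE(x̄_st) ≈ 443.6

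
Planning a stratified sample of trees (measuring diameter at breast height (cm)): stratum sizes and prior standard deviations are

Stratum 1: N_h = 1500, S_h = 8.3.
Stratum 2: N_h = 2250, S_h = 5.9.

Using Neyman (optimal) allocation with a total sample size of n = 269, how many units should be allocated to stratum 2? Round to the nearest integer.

Neyman allocation: n_h = n · N_h S_h / Σ N_i S_i, with n = 269.
  stratum 1: N_h·S_h = 1500·8.3 = 12450.00
  stratum 2: N_h·S_h = 2250·5.9 = 13275.00
Σ N_h S_h = 25725.00
n for stratum 2 = 269·13275.00/25725.00 = 138.813 → 139

139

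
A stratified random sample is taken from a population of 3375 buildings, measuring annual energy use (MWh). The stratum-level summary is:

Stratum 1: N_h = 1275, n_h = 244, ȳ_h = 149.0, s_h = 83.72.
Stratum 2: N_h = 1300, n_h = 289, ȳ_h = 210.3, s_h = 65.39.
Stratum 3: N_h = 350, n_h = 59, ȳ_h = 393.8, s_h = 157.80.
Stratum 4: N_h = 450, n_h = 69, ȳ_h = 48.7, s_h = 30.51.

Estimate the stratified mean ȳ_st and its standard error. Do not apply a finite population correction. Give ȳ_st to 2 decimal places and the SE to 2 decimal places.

ȳ_st ≈ 184.63, SE ≈ 3.33

ȳ_st = Σ W_h ȳ_h = (1275·149.0 + 1300·210.3 + 350·393.8 + 450·48.7)/3375 = 184.62519
V̂(ȳ_st) = Σ W_h² s_h²/n_h, with W_h = N_h/N and N = 3375:
  stratum 1: (1275/3375)²·83.72²/244 = 4.0996
  stratum 2: (1300/3375)²·65.39²/289 = 2.19515
  stratum 3: (350/3375)²·157.80²/59 = 4.5389
  stratum 4: (450/3375)²·30.51²/69 = 0.239835
V̂(ȳ_st) = 11.0735
SE(ȳ_st) = √11.0735 = 3.32768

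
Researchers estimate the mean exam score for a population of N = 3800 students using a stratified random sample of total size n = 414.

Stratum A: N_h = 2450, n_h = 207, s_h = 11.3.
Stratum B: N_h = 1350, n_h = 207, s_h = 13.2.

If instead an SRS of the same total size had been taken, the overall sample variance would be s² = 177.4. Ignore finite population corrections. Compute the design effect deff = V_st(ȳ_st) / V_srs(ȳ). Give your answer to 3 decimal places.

V̂(ȳ_st) = Σ W_h² s_h²/n_h, with W_h = N_h/N and N = 3800:
  stratum A: (2450/3800)²·11.3²/207 = 0.25642
  stratum B: (1350/3800)²·13.2²/207 = 0.106238
V_st = 0.362657
V_srs = s²/n = 177.4/414 = 0.428502
deff = V_st / V_srs = 0.362657/0.428502 = 0.8463

deff ≈ 0.846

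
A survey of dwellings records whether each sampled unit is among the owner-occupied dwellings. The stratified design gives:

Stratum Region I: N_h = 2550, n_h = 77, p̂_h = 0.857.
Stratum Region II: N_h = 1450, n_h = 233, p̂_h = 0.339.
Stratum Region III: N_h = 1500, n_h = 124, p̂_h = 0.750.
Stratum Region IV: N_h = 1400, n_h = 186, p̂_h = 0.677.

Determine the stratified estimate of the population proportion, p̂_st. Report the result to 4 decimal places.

p̂_st ≈ 0.6884

N = 6900; stratum weights W_h = N_h/N.
p̂_st = Σ W_h p̂_h = (2550·0.857 + 1450·0.339 + 1500·0.750 + 1400·0.677)/6900 = 0.68836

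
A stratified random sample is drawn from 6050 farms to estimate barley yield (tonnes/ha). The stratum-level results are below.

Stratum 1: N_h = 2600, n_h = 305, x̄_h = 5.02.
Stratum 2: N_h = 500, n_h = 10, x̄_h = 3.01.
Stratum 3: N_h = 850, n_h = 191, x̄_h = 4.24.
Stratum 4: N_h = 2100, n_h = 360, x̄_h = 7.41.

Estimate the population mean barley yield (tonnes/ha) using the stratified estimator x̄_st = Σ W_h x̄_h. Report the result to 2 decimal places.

N = Σ N_h = 6050. Stratum weights W_h = N_h/N.
x̄_st = (2600·5.02 + 500·3.01 + 850·4.24 + 2100·7.41) / 6050 = 5.5739

x̄_st ≈ 5.57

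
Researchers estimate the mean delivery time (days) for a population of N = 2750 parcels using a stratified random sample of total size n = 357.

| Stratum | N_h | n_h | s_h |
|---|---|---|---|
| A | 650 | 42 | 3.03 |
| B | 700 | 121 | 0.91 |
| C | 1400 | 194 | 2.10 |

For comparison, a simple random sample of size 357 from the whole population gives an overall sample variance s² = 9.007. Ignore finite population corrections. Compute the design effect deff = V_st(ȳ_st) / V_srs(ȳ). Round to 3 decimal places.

V̂(ȳ_st) = Σ W_h² s_h²/n_h, with W_h = N_h/N and N = 2750:
  stratum A: (650/2750)²·3.03²/42 = 0.0122123
  stratum B: (700/2750)²·0.91²/121 = 0.000443433
  stratum C: (1400/2750)²·2.10²/194 = 0.00589152
V_st = 0.0185473
V_srs = s²/n = 9.007/357 = 0.0252297
deff = V_st / V_srs = 0.0185473/0.0252297 = 0.7351

deff ≈ 0.735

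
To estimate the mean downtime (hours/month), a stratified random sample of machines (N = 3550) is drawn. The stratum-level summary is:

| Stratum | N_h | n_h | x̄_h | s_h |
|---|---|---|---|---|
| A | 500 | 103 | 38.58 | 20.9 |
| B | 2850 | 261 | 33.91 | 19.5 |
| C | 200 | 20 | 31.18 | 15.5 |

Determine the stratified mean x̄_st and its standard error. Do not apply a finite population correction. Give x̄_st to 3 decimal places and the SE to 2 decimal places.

x̄_st = Σ W_h x̄_h = (500·38.58 + 2850·33.91 + 200·31.18)/3550 = 34.41394
V̂(x̄_st) = Σ W_h² s_h²/n_h, with W_h = N_h/N and N = 3550:
  stratum A: (500/3550)²·20.9²/103 = 0.0841276
  stratum B: (2850/3550)²·19.5²/261 = 0.938992
  stratum C: (200/3550)²·15.5²/20 = 0.0381274
V̂(x̄_st) = 1.06125
SE(x̄_st) = √1.06125 = 1.03017

x̄_st ≈ 34.414, SE ≈ 1.03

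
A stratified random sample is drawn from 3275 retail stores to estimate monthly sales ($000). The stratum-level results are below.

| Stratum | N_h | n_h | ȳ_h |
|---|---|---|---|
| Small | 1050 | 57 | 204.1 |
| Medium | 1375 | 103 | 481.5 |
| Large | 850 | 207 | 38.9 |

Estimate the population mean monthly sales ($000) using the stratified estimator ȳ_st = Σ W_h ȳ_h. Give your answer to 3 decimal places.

N = Σ N_h = 3275. Stratum weights W_h = N_h/N.
ȳ_st = (1050·204.1 + 1375·481.5 + 850·38.9) / 3275 = 277.68931

ȳ_st ≈ 277.689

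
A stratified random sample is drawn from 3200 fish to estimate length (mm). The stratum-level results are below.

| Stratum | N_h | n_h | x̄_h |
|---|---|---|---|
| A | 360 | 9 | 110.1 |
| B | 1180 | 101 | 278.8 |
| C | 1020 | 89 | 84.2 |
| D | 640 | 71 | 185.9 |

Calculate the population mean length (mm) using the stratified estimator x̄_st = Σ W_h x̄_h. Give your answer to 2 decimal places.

N = Σ N_h = 3200. Stratum weights W_h = N_h/N.
x̄_st = (360·110.1 + 1180·278.8 + 1020·84.2 + 640·185.9) / 3200 = 179.2125

x̄_st ≈ 179.21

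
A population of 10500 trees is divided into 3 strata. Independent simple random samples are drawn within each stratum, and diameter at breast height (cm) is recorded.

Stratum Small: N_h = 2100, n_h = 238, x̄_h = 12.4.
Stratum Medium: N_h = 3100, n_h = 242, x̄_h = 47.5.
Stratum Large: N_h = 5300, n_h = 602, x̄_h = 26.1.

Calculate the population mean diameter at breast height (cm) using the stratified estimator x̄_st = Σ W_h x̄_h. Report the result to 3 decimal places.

N = Σ N_h = 10500. Stratum weights W_h = N_h/N.
x̄_st = (2100·12.4 + 3100·47.5 + 5300·26.1) / 10500 = 29.67810

x̄_st ≈ 29.678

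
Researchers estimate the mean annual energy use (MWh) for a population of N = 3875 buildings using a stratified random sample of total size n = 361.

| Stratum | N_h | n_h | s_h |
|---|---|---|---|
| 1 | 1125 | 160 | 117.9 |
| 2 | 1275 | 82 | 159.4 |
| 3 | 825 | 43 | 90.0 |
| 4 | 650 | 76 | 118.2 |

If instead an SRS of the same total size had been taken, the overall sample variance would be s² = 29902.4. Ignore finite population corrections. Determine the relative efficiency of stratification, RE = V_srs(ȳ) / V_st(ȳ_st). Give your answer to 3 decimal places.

V̂(ȳ_st) = Σ W_h² s_h²/n_h, with W_h = N_h/N and N = 3875:
  stratum 1: (1125/3875)²·117.9²/160 = 7.32267
  stratum 2: (1275/3875)²·159.4²/82 = 33.5459
  stratum 3: (825/3875)²·90.0²/43 = 8.53849
  stratum 4: (650/3875)²·118.2²/76 = 5.17255
V_st = 54.5796
V_srs = s²/n = 29902.4/361 = 82.8321
Relative efficiency = V_srs / V_st = 82.8321/54.5796 = 1.5176

RE ≈ 1.518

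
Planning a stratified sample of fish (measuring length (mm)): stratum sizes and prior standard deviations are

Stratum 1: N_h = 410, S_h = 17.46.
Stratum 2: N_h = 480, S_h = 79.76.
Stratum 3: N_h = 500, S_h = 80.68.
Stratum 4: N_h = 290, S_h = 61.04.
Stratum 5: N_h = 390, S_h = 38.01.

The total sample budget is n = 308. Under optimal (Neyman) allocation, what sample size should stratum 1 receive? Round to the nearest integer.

19

Neyman allocation: n_h = n · N_h S_h / Σ N_i S_i, with n = 308.
  stratum 1: N_h·S_h = 410·17.46 = 7158.60
  stratum 2: N_h·S_h = 480·79.76 = 38284.80
  stratum 3: N_h·S_h = 500·80.68 = 40340.00
  stratum 4: N_h·S_h = 290·61.04 = 17701.60
  stratum 5: N_h·S_h = 390·38.01 = 14823.90
Σ N_h S_h = 118308.90
n for stratum 1 = 308·7158.60/118308.90 = 18.636 → 19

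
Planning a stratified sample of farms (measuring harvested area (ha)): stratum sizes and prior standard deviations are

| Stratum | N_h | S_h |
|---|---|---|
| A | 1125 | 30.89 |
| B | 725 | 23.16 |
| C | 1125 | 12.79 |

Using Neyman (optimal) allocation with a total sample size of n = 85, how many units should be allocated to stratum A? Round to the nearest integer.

45

Neyman allocation: n_h = n · N_h S_h / Σ N_i S_i, with n = 85.
  stratum A: N_h·S_h = 1125·30.89 = 34751.25
  stratum B: N_h·S_h = 725·23.16 = 16791.00
  stratum C: N_h·S_h = 1125·12.79 = 14388.75
Σ N_h S_h = 65931.00
n for stratum A = 85·34751.25/65931.00 = 44.802 → 45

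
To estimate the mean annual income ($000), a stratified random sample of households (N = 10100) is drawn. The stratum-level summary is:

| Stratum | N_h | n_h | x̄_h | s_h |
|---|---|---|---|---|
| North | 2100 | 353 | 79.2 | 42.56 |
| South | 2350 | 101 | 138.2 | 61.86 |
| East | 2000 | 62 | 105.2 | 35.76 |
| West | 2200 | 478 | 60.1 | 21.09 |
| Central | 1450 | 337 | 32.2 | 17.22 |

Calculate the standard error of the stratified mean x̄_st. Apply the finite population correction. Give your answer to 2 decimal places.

SE(x̄_st) ≈ 1.73

V̂(x̄_st) = Σ W_h² (1 − n_h/N_h) s_h²/n_h, with W_h = N_h/N and N = 10100:
  stratum North: (2100/10100)²·(1 − 353/2100)·42.56²/353 = 0.184543
  stratum South: (2350/10100)²·(1 − 101/2350)·61.86²/101 = 1.96297
  stratum East: (2000/10100)²·(1 − 62/2000)·35.76²/62 = 0.78369
  stratum West: (2200/10100)²·(1 − 478/2200)·21.09²/478 = 0.0345572
  stratum Central: (1450/10100)²·(1 − 337/1450)·17.22²/337 = 0.0139206
V̂(x̄_st) = 2.97968
SE(x̄_st) = √2.97968 = 1.72617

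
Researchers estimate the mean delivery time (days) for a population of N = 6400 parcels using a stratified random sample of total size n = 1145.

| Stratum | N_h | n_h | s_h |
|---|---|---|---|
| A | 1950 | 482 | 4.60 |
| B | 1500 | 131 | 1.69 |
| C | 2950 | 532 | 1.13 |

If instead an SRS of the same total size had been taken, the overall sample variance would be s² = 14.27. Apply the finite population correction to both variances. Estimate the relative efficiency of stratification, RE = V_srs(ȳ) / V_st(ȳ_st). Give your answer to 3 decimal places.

V̂(ȳ_st) = Σ W_h² (1 − n_h/N_h) s_h²/n_h, with W_h = N_h/N and N = 6400:
  stratum A: (1950/6400)²·(1 − 482/1950)·4.60²/482 = 0.0030681
  stratum B: (1500/6400)²·(1 − 131/1500)·1.69²/131 = 0.00109304
  stratum C: (2950/6400)²·(1 − 532/2950)·1.13²/532 = 0.000417988
V_st = 0.00457913
V_srs = (1 − 1145/6400)·14.27/1145 = 0.0102332
Relative efficiency = V_srs / V_st = 0.0102332/0.00457913 = 2.2347

RE ≈ 2.235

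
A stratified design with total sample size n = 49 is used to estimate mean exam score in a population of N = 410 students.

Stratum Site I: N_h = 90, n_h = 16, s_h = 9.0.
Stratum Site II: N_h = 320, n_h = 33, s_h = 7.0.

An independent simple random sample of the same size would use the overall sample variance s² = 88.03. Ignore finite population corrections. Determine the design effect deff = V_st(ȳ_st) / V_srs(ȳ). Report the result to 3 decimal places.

deff ≈ 0.639

V̂(ȳ_st) = Σ W_h² s_h²/n_h, with W_h = N_h/N and N = 410:
  stratum Site I: (90/410)²·9.0²/16 = 0.24394
  stratum Site II: (320/410)²·7.0²/33 = 0.904512
V_st = 1.14845
V_srs = s²/n = 88.03/49 = 1.79653
deff = V_st / V_srs = 1.14845/1.79653 = 0.6393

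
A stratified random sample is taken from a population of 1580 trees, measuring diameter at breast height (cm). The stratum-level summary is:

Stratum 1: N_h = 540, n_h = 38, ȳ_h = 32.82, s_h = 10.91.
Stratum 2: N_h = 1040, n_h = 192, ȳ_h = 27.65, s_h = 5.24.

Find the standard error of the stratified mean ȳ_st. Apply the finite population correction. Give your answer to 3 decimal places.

V̂(ȳ_st) = Σ W_h² (1 − n_h/N_h) s_h²/n_h, with W_h = N_h/N and N = 1580:
  stratum 1: (540/1580)²·(1 − 38/540)·10.91²/38 = 0.340133
  stratum 2: (1040/1580)²·(1 − 192/1040)·5.24²/192 = 0.0505215
V̂(ȳ_st) = 0.390655
SE(ȳ_st) = √0.390655 = 0.625024

SE(ȳ_st) ≈ 0.625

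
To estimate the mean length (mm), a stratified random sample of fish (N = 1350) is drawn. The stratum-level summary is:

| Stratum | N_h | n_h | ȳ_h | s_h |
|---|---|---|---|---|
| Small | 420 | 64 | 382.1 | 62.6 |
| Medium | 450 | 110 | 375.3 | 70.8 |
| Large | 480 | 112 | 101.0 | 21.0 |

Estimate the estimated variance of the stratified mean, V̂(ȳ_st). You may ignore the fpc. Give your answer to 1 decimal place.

V̂(ȳ_st) ≈ 11.5

V̂(ȳ_st) = Σ W_h² s_h²/n_h, with W_h = N_h/N and N = 1350:
  stratum Small: (420/1350)²·62.6²/64 = 5.92652
  stratum Medium: (450/1350)²·70.8²/110 = 5.06327
  stratum Large: (480/1350)²·21.0²/112 = 0.497778
V̂(ȳ_st) = 11.4876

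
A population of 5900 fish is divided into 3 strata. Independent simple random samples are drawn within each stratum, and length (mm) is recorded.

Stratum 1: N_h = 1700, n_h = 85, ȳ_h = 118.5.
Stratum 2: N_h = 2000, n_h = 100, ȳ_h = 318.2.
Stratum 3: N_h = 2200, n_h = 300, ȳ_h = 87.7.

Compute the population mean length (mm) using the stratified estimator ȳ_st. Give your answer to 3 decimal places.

ȳ_st ≈ 174.710

N = Σ N_h = 5900. Stratum weights W_h = N_h/N.
ȳ_st = (1700·118.5 + 2000·318.2 + 2200·87.7) / 5900 = 174.71017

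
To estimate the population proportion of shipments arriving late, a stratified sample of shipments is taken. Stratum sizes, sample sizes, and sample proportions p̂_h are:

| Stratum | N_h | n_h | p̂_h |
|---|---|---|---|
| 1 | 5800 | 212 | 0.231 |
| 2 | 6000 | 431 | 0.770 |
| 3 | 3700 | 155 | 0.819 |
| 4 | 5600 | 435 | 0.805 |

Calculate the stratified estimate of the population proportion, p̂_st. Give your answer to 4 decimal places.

p̂_st ≈ 0.6397

N = 21100; stratum weights W_h = N_h/N.
p̂_st = Σ W_h p̂_h = (5800·0.231 + 6000·0.770 + 3700·0.819 + 5600·0.805)/21100 = 0.63972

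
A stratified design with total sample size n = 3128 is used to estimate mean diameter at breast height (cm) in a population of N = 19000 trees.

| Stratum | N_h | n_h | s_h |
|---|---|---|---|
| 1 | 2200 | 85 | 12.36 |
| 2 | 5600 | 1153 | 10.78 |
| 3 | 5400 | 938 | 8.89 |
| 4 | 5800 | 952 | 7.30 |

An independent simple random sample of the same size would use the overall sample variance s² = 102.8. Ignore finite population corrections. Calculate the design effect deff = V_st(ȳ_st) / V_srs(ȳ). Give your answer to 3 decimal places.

deff ≈ 1.365

V̂(ȳ_st) = Σ W_h² s_h²/n_h, with W_h = N_h/N and N = 19000:
  stratum 1: (2200/19000)²·12.36²/85 = 0.0240966
  stratum 2: (5600/19000)²·10.78²/1153 = 0.00875542
  stratum 3: (5400/19000)²·8.89²/938 = 0.00680583
  stratum 4: (5800/19000)²·7.30²/952 = 0.00521624
V_st = 0.0448741
V_srs = s²/n = 102.8/3128 = 0.0328645
deff = V_st / V_srs = 0.0448741/0.0328645 = 1.3654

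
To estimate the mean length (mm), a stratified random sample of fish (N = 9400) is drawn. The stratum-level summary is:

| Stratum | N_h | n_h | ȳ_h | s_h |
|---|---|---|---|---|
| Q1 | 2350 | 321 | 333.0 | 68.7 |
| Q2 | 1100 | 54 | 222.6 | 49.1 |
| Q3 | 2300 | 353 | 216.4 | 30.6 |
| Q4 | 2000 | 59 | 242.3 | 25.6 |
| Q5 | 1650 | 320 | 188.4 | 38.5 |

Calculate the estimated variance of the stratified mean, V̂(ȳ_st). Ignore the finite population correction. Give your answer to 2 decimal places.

V̂(ȳ_st) = Σ W_h² s_h²/n_h, with W_h = N_h/N and N = 9400:
  stratum Q1: (2350/9400)²·68.7²/321 = 0.918943
  stratum Q2: (1100/9400)²·49.1²/54 = 0.611363
  stratum Q3: (2300/9400)²·30.6²/353 = 0.158806
  stratum Q4: (2000/9400)²·25.6²/59 = 0.502843
  stratum Q5: (1650/9400)²·38.5²/320 = 0.14272
V̂(ȳ_st) = 2.33467

V̂(ȳ_st) ≈ 2.33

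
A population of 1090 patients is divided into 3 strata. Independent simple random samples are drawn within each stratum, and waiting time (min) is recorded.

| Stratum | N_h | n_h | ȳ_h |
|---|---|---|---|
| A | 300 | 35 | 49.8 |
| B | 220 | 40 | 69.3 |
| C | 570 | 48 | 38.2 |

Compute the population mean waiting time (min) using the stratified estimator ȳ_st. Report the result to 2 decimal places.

ȳ_st ≈ 47.67

N = Σ N_h = 1090. Stratum weights W_h = N_h/N.
ȳ_st = (300·49.8 + 220·69.3 + 570·38.2) / 1090 = 47.6697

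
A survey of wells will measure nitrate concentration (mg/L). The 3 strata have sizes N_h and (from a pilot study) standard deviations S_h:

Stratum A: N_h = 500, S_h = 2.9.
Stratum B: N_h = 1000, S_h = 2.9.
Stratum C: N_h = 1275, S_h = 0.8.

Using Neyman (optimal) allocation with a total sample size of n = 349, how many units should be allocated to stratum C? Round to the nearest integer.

66

Neyman allocation: n_h = n · N_h S_h / Σ N_i S_i, with n = 349.
  stratum A: N_h·S_h = 500·2.9 = 1450.00
  stratum B: N_h·S_h = 1000·2.9 = 2900.00
  stratum C: N_h·S_h = 1275·0.8 = 1020.00
Σ N_h S_h = 5370.00
n for stratum C = 349·1020.00/5370.00 = 66.291 → 66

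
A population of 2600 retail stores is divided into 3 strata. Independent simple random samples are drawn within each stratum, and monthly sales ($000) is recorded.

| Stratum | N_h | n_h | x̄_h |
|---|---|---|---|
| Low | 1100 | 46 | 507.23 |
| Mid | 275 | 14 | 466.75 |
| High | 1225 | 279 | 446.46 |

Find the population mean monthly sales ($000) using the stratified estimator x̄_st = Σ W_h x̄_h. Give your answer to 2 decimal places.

x̄_st ≈ 474.32

N = Σ N_h = 2600. Stratum weights W_h = N_h/N.
x̄_st = (1100·507.23 + 275·466.75 + 1225·446.46) / 2600 = 474.3164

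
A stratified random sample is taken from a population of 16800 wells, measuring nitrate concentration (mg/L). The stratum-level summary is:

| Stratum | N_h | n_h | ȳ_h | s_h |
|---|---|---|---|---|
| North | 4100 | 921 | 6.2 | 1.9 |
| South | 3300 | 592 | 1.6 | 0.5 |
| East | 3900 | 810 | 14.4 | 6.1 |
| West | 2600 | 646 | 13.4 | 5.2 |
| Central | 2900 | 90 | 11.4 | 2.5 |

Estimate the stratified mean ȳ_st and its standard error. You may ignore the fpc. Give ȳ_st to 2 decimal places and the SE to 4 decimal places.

ȳ_st ≈ 9.21, SE ≈ 0.0761

ȳ_st = Σ W_h ȳ_h = (4100·6.2 + 3300·1.6 + 3900·14.4 + 2600·13.4 + 2900·11.4)/16800 = 9.21190
V̂(ȳ_st) = Σ W_h² s_h²/n_h, with W_h = N_h/N and N = 16800:
  stratum North: (4100/16800)²·1.9²/921 = 0.000233452
  stratum South: (3300/16800)²·0.5²/592 = 1.6294e-05
  stratum East: (3900/16800)²·6.1²/810 = 0.00247563
  stratum West: (2600/16800)²·5.2²/646 = 0.00100254
  stratum Central: (2900/16800)²·2.5²/90 = 0.00206926
V̂(ȳ_st) = 0.00579717
SE(ȳ_st) = √0.00579717 = 0.0761392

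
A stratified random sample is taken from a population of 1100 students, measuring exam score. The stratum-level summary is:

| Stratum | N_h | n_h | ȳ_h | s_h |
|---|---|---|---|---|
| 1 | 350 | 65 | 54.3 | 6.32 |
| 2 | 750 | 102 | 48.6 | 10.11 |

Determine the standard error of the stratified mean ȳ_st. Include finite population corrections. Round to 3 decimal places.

SE(ȳ_st) ≈ 0.673

V̂(ȳ_st) = Σ W_h² (1 − n_h/N_h) s_h²/n_h, with W_h = N_h/N and N = 1100:
  stratum 1: (350/1100)²·(1 − 65/350)·6.32²/65 = 0.050658
  stratum 2: (750/1100)²·(1 − 102/750)·10.11²/102 = 0.402488
V̂(ȳ_st) = 0.453146
SE(ȳ_st) = √0.453146 = 0.673161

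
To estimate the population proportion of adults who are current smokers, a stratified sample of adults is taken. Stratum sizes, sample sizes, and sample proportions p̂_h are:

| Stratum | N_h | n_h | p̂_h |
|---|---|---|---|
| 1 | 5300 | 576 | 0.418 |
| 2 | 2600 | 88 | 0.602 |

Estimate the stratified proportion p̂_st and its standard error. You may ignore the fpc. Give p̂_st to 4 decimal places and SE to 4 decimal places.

p̂_st ≈ 0.4786, SE ≈ 0.0221

N = 7900; stratum weights W_h = N_h/N.
p̂_st = Σ W_h p̂_h = (5300·0.418 + 2600·0.602)/7900 = 0.47856
V̂(p̂_st) = Σ W_h² p̂_h(1−p̂_h)/(n_h−1):
  stratum 1: (5300/7900)²·0.418·0.582/575 = 0.000190427
  stratum 2: (2600/7900)²·0.602·0.398/87 = 0.0002983
V̂(p̂_st) = 0.000488727; SE = √V̂ = 0.0221072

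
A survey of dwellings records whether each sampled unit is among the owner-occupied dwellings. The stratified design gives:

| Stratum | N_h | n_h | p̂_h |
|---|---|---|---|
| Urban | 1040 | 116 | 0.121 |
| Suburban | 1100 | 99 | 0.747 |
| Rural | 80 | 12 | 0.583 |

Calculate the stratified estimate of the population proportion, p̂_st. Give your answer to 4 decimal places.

p̂_st ≈ 0.4478

N = 2220; stratum weights W_h = N_h/N.
p̂_st = Σ W_h p̂_h = (1040·0.121 + 1100·0.747 + 80·0.583)/2220 = 0.44783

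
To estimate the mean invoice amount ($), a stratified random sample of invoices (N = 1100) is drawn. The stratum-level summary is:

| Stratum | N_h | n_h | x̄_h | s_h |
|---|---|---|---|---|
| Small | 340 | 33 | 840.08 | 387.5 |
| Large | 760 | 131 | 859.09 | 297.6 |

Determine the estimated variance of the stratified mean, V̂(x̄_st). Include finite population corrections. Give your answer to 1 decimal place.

V̂(x̄_st) ≈ 659.6

V̂(x̄_st) = Σ W_h² (1 − n_h/N_h) s_h²/n_h, with W_h = N_h/N and N = 1100:
  stratum Small: (340/1100)²·(1 − 33/340)·387.5²/33 = 392.52
  stratum Large: (760/1100)²·(1 − 131/760)·297.6²/131 = 267.1
V̂(x̄_st) = 659.619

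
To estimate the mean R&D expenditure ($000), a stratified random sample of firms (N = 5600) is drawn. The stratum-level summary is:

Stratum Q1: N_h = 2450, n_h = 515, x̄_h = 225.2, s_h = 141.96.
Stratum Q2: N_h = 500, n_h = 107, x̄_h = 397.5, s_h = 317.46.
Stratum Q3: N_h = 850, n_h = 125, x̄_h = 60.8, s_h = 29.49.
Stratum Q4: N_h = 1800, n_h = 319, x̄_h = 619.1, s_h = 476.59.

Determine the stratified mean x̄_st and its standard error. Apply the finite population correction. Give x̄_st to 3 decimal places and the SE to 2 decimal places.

x̄_st ≈ 342.241, SE ≈ 8.51

x̄_st = Σ W_h x̄_h = (2450·225.2 + 500·397.5 + 850·60.8 + 1800·619.1)/5600 = 342.24107
V̂(x̄_st) = Σ W_h² (1 − n_h/N_h) s_h²/n_h, with W_h = N_h/N and N = 5600:
  stratum Q1: (2450/5600)²·(1 − 515/2450)·141.96²/515 = 5.91556
  stratum Q2: (500/5600)²·(1 − 107/500)·317.46²/107 = 5.90175
  stratum Q3: (850/5600)²·(1 − 125/850)·29.49²/125 = 0.136716
  stratum Q4: (1800/5600)²·(1 − 319/1800)·476.59²/319 = 60.5272
V̂(x̄_st) = 72.4812
SE(x̄_st) = √72.4812 = 8.51359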